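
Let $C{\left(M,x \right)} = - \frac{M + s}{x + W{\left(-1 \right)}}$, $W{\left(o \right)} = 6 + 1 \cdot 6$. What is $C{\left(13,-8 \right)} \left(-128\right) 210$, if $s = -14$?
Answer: $-6720$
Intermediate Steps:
$W{\left(o \right)} = 12$ ($W{\left(o \right)} = 6 + 6 = 12$)
$C{\left(M,x \right)} = - \frac{-14 + M}{12 + x}$ ($C{\left(M,x \right)} = - \frac{M - 14}{x + 12} = - \frac{-14 + M}{12 + x}$)
$C{\left(13,-8 \right)} \left(-128\right) 210 = \frac{14 - 13}{12 - 8} \left(-128\right) 210 = \frac{14 - 13}{4} \left(-128\right) 210 = \frac{1}{4} \cdot 1 \left(-128\right) 210 = \frac{1}{4} \left(-128\right) 210 = \left(-32\right) 210 = -6720$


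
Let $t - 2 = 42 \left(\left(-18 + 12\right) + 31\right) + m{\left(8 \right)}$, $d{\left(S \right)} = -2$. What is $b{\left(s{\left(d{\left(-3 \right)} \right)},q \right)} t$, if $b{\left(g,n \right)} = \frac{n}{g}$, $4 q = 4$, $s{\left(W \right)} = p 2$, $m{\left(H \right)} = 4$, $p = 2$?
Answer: $264$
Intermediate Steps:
$s{\left(W \right)} = 4$ ($s{\left(W \right)} = 2 \cdot 2 = 4$)
$q = 1$ ($q = \frac{1}{4} \cdot 4 = 1$)
$t = 1056$ ($t = 2 + \left(42 \left(\left(-18 + 12\right) + 31\right) + 4\right) = 2 + \left(42 \left(-6 + 31\right) + 4\right) = 2 + \left(42 \cdot 25 + 4\right) = 2 + \left(1050 + 4\right) = 2 + 1054 = 1056$)
$b{\left(s{\left(d{\left(-3 \right)} \right)},q \right)} t = 1 \cdot \frac{1}{4} \cdot 1056 = \frac{1}{4} \cdot 1056 = 264$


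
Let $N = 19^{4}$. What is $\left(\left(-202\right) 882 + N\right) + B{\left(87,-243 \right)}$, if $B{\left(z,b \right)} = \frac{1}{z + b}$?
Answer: $- \frac{7463509}{156} \approx -47843.0$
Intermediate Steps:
$N = 130321$
$B{\left(z,b \right)} = \frac{1}{b + z}$
$\left(\left(-202\right) 882 + N\right) + B{\left(87,-243 \right)} = \left(\left(-202\right) 882 + 130321\right) + \frac{1}{-243 + 87} = \left(-178164 + 130321\right) + \frac{1}{-156} = -47843 - \frac{1}{156} = - \frac{7463509}{156}$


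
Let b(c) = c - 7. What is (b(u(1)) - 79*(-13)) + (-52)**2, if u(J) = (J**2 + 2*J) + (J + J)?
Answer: 3729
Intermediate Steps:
u(J) = J**2 + 4*J (u(J) = (J**2 + 2*J) + 2*J = J**2 + 4*J)
b(c) = -7 + c
(b(u(1)) - 79*(-13)) + (-52)**2 = ((-7 + 1*(4 + 1)) - 79*(-13)) + (-52)**2 = ((-7 + 1*5) + 1027) + 2704 = ((-7 + 5) + 1027) + 2704 = (-2 + 1027) + 2704 = 1025 + 2704 = 3729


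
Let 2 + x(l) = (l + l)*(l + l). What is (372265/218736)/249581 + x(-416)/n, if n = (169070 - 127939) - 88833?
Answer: -18895003839050861/1302082130691216 ≈ -14.511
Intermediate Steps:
n = -47702 (n = 41131 - 88833 = -47702)
x(l) = -2 + 4*l² (x(l) = -2 + (l + l)*(l + l) = -2 + (2*l)*(2*l) = -2 + 4*l²)
(372265/218736)/249581 + x(-416)/n = (372265/218736)/249581 + (-2 + 4*(-416)²)/(-47702) = (372265*(1/218736))*(1/249581) + (-2 + 4*173056)*(-1/47702) = (372265/218736)*(1/249581) + (-2 + 692224)*(-1/47702) = 372265/54592349616 + 692222*(-1/47702) = 372265/54592349616 - 346111/23851 = -18895003839050861/1302082130691216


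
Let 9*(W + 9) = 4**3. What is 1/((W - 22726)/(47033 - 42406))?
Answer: -41643/204551 ≈ -0.20358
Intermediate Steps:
W = -17/9 (W = -9 + (1/9)*4**3 = -9 + (1/9)*64 = -9 + 64/9 = -17/9 ≈ -1.8889)
1/((W - 22726)/(47033 - 42406)) = 1/((-17/9 - 22726)/(47033 - 42406)) = 1/(-204551/9/4627) = 1/(-204551/9*1/4627) = 1/(-204551/41643) = -41643/204551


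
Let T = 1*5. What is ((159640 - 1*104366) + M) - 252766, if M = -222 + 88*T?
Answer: -197274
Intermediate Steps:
T = 5
M = 218 (M = -222 + 88*5 = -222 + 440 = 218)
((159640 - 1*104366) + M) - 252766 = ((159640 - 1*104366) + 218) - 252766 = ((159640 - 104366) + 218) - 252766 = (55274 + 218) - 252766 = 55492 - 252766 = -197274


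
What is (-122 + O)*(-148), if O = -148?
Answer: 39960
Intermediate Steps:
(-122 + O)*(-148) = (-122 - 148)*(-148) = -270*(-148) = 39960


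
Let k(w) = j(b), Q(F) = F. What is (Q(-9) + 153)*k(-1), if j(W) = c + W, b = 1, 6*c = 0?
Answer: 144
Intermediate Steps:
c = 0 (c = (1/6)*0 = 0)
j(W) = W (j(W) = 0 + W = W)
k(w) = 1
(Q(-9) + 153)*k(-1) = (-9 + 153)*1 = 144*1 = 144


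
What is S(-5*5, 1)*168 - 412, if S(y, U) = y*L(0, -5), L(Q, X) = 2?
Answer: -8812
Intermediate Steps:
S(y, U) = 2*y (S(y, U) = y*2 = 2*y)
S(-5*5, 1)*168 - 412 = (2*(-5*5))*168 - 412 = (2*(-25))*168 - 412 = -50*168 - 412 = -8400 - 412 = -8812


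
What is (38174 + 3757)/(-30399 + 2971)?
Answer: -41931/27428 ≈ -1.5288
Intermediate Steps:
(38174 + 3757)/(-30399 + 2971) = 41931/(-27428) = 41931*(-1/27428) = -41931/27428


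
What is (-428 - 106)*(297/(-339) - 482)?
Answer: 29137710/113 ≈ 2.5786e+5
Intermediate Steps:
(-428 - 106)*(297/(-339) - 482) = -534*(297*(-1/339) - 482) = -534*(-99/113 - 482) = -534*(-54565/113) = 29137710/113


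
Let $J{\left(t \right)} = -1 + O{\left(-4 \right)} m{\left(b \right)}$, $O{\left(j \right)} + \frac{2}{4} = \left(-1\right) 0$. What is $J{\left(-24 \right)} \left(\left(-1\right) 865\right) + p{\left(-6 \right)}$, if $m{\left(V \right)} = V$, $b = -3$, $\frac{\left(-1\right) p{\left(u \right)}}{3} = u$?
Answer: $- \frac{829}{2} \approx -414.5$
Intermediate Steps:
$p{\left(u \right)} = - 3 u$
$O{\left(j \right)} = - \frac{1}{2}$ ($O{\left(j \right)} = - \frac{1}{2} - 0 = - \frac{1}{2} + 0 = - \frac{1}{2}$)
$J{\left(t \right)} = \frac{1}{2}$ ($J{\left(t \right)} = -1 - - \frac{3}{2} = -1 + \frac{3}{2} = \frac{1}{2}$)
$J{\left(-24 \right)} \left(\left(-1\right) 865\right) + p{\left(-6 \right)} = \frac{\left(-1\right) 865}{2} - -18 = \frac{1}{2} \left(-865\right) + 18 = - \frac{865}{2} + 18 = - \frac{829}{2}$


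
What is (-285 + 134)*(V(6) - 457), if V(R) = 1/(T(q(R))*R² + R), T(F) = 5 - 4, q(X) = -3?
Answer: 2898143/42 ≈ 69003.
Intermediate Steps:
T(F) = 1
V(R) = 1/(R + R²) (V(R) = 1/(1*R² + R) = 1/(R² + R) = 1/(R + R²))
(-285 + 134)*(V(6) - 457) = (-285 + 134)*(1/(6*(1 + 6)) - 457) = -151*((⅙)/7 - 457) = -151*((⅙)*(⅐) - 457) = -151*(1/42 - 457) = -151*(-19193/42) = 2898143/42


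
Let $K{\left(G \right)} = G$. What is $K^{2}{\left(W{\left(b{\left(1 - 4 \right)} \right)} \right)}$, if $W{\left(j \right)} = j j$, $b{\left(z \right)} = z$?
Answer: $81$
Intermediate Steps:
$W{\left(j \right)} = j^{2}$
$K^{2}{\left(W{\left(b{\left(1 - 4 \right)} \right)} \right)} = \left(\left(1 - 4\right)^{2}\right)^{2} = \left(\left(-3\right)^{2}\right)^{2} = 9^{2} = 81$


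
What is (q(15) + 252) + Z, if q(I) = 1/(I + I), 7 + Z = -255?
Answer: -299/30 ≈ -9.9667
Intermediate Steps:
Z = -262 (Z = -7 - 255 = -262)
q(I) = 1/(2*I)
(q(15) + 252) + Z = ((½)/15 + 252) - 262 = ((½)*(1/15) + 252) - 262 = (1/30 + 252) - 262 = 7561/30 - 262 = -299/30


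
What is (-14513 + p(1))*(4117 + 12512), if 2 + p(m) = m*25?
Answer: -240954210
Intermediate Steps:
p(m) = -2 + 25*m (p(m) = -2 + m*25 = -2 + 25*m)
(-14513 + p(1))*(4117 + 12512) = (-14513 + (-2 + 25*1))*(4117 + 12512) = (-14513 + (-2 + 25))*16629 = (-14513 + 23)*16629 = -14490*16629 = -240954210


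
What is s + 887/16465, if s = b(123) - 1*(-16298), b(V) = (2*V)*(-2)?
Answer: 260246677/16465 ≈ 15806.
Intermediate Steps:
b(V) = -4*V
s = 15806 (s = -4*123 - 1*(-16298) = -492 + 16298 = 15806)
s + 887/16465 = 15806 + 887/16465 = 260246677/16465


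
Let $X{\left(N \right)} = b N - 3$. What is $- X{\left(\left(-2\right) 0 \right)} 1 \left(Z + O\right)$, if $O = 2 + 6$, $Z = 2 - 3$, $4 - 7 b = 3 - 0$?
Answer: $21$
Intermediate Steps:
$b = \frac{1}{7}$ ($b = \frac{4}{7} - \frac{3 - 0}{7} = \frac{4}{7} - \frac{3 + 0}{7} = \frac{4}{7} - \frac{3}{7} = \frac{1}{7} \approx 0.14286$)
$Z = -1$ ($Z = 2 - 3 = -1$)
$O = 8$
$X{\left(N \right)} = -3 + \frac{N}{7}$ ($X{\left(N \right)} = \frac{N}{7} - 3 = -3 + \frac{N}{7}$)
$- X{\left(\left(-2\right) 0 \right)} 1 \left(Z + O\right) = - (-3 + \frac{\left(-2\right) 0}{7}) 1 \left(-1 + 8\right) = - (-3 + \frac{1}{7} \cdot 0) 1 \cdot 7 = - (-3 + 0) 7 = \left(-1\right) \left(-3\right) 7 = 3 \cdot 7 = 21$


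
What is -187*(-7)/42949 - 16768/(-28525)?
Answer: 757508057/1225120225 ≈ 0.61831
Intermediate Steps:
-187*(-7)/42949 - 16768/(-28525) = 1309*(1/42949) - 16768*(-1/28525) = 1309/42949 + 16768/28525 = 757508057/1225120225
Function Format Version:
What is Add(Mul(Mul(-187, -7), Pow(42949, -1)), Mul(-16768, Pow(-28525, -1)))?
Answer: Rational(757508057, 1225120225) ≈ 0.61831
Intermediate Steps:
Add(Mul(Mul(-187, -7), Pow(42949, -1)), Mul(-16768, Pow(-28525, -1))) = Add(Mul(1309, Rational(1, 42949)), Mul(-16768, Rational(-1, 28525))) = Add(Rational(1309, 42949), Rational(16768, 28525)) = Rational(757508057, 1225120225)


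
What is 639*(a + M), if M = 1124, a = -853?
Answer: 173169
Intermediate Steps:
639*(a + M) = 639*(-853 + 1124) = 639*271 = 173169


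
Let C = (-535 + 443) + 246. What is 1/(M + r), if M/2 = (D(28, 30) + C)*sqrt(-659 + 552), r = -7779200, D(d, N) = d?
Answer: -37400/290942148159 - 7*I*sqrt(107)/1163768592636 ≈ -1.2855e-7 - 6.2219e-11*I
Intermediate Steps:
C = 154 (C = -92 + 246 = 154)
M = 364*I*sqrt(107) (M = 2*((28 + 154)*sqrt(-659 + 552)) = 2*(182*sqrt(-107)) = 2*(182*(I*sqrt(107))) = 2*(182*I*sqrt(107)) = 364*I*sqrt(107) ≈ 3765.2*I)
1/(M + r) = 1/(364*I*sqrt(107) - 7779200) = 1/(-7779200 + 364*I*sqrt(107))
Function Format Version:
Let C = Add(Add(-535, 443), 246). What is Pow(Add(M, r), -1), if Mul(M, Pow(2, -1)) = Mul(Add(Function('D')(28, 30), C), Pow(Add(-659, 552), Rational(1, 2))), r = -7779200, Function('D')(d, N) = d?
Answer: Add(Rational(-37400, 290942148159), Mul(Rational(-7, 1163768592636), I, Pow(107, Rational(1, 2)))) ≈ Add(-1.2855e-7, Mul(-6.2219e-11, I))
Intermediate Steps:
C = 154 (C = Add(-92, 246) = 154)
M = Mul(364, I, Pow(107, Rational(1, 2))) (M = Mul(2, Mul(Add(28, 154), Pow(Add(-659, 552), Rational(1, 2)))) = Mul(2, Mul(182, Pow(-107, Rational(1, 2)))) = Mul(2, Mul(182, Mul(I, Pow(107, Rational(1, 2))))) = Mul(2, Mul(182, I, Pow(107, Rational(1, 2)))) = Mul(364, I, Pow(107, Rational(1, 2))) ≈ Mul(3765.2, I))
Pow(Add(M, r), -1) = Pow(Add(Mul(364, I, Pow(107, Rational(1, 2))), -7779200), -1) = Pow(Add(-7779200, Mul(364, I, Pow(107, Rational(1, 2)))), -1)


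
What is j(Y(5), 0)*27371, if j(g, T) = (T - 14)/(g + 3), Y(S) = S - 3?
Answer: -383194/5 ≈ -76639.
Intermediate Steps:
Y(S) = -3 + S
j(g, T) = (-14 + T)/(3 + g)
j(Y(5), 0)*27371 = ((-14 + 0)/(3 + (-3 + 5)))*27371 = (-14/(3 + 2))*27371 = (-14/5)*27371 = ((1/5)*(-14))*27371 = -14/5*27371 = -383194/5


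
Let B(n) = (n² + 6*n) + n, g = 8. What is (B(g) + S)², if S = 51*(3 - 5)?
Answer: 324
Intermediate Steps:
S = -102 (S = 51*(-2) = -102)
B(n) = n² + 7*n
(B(g) + S)² = (8*(7 + 8) - 102)² = (8*15 - 102)² = (120 - 102)² = 18² = 324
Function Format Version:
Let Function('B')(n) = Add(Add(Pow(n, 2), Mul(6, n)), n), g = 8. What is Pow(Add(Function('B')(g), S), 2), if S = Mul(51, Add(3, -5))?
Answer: 324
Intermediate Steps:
S = -102 (S = Mul(51, -2) = -102)
Function('B')(n) = Add(Pow(n, 2), Mul(7, n))
Pow(Add(Function('B')(g), S), 2) = Pow(Add(Mul(8, Add(7, 8)), -102), 2) = Pow(Add(Mul(8, 15), -102), 2) = Pow(Add(120, -102), 2) = Pow(18, 2) = 324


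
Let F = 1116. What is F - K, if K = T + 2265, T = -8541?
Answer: 7392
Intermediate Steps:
K = -6276 (K = -8541 + 2265 = -6276)
F - K = 1116 - 1*(-6276) = 1116 + 6276 = 7392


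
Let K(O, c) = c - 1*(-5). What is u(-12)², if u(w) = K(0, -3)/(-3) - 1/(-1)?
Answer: ⅑ ≈ 0.11111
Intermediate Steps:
K(O, c) = 5 + c (K(O, c) = c + 5 = 5 + c)
u(w) = ⅓ (u(w) = (5 - 3)/(-3) - 1/(-1) = 2*(-⅓) - 1*(-1) = -⅔ + 1 = ⅓)
u(-12)² = (⅓)² = ⅑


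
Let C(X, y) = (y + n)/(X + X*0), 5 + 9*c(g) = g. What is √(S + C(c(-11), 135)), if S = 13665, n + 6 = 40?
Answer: 7*√4431/4 ≈ 116.49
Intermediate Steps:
n = 34 (n = -6 + 40 = 34)
c(g) = -5/9 + g/9
C(X, y) = (34 + y)/X (C(X, y) = (y + 34)/(X + X*0) = (34 + y)/(X + 0) = (34 + y)/X)
√(S + C(c(-11), 135)) = √(13665 + (34 + 135)/(-5/9 + (⅑)*(-11))) = √(13665 + 169/(-5/9 - 11/9)) = √(13665 + 169/(-16/9)) = √(13665 - 9/16*169) = √(13665 - 1521/16) = √(217119/16) = 7*√4431/4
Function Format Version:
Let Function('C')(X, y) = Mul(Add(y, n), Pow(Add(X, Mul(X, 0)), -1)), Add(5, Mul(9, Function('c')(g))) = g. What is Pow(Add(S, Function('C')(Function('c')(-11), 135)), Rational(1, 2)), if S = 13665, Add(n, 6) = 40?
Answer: Mul(Rational(7, 4), Pow(4431, Rational(1, 2))) ≈ 116.49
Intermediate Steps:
n = 34 (n = Add(-6, 40) = 34)
Function('c')(g) = Add(Rational(-5, 9), Mul(Rational(1, 9), g))
Function('C')(X, y) = Mul(Pow(X, -1), Add(34, y)) (Function('C')(X, y) = Mul(Add(y, 34), Pow(Add(X, Mul(X, 0)), -1)) = Mul(Add(34, y), Pow(Add(X, 0), -1)) = Mul(Add(34, y), Pow(X, -1)) = Mul(Pow(X, -1), Add(34, y)))
Pow(Add(S, Function('C')(Function('c')(-11), 135)), Rational(1, 2)) = Pow(Add(13665, Mul(Pow(Add(Rational(-5, 9), Mul(Rational(1, 9), -11)), -1), Add(34, 135))), Rational(1, 2)) = Pow(Add(13665, Mul(Pow(Add(Rational(-5, 9), Rational(-11, 9)), -1), 169)), Rational(1, 2)) = Pow(Add(13665, Mul(Pow(Rational(-16, 9), -1), 169)), Rational(1, 2)) = Pow(Add(13665, Mul(Rational(-9, 16), 169)), Rational(1, 2)) = Pow(Add(13665, Rational(-1521, 16)), Rational(1, 2)) = Pow(Rational(217119, 16), Rational(1, 2)) = Mul(Rational(7, 4), Pow(4431, Rational(1, 2)))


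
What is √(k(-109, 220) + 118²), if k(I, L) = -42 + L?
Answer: √14102 ≈ 118.75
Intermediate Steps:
√(k(-109, 220) + 118²) = √((-42 + 220) + 118²) = √(178 + 13924) = √14102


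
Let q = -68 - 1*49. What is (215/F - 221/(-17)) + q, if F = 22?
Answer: -2073/22 ≈ -94.227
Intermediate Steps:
q = -117 (q = -68 - 49 = -117)
(215/F - 221/(-17)) + q = (215/22 - 221/(-17)) - 117 = (215*(1/22) - 221*(-1/17)) - 117 = (215/22 + 13) - 117 = 501/22 - 117 = -2073/22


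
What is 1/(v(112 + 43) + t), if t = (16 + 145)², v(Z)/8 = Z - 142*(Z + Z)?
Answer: -1/324999 ≈ -3.0769e-6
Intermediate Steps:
v(Z) = -2264*Z (v(Z) = 8*(Z - 142*(Z + Z)) = 8*(Z - 142*2*Z) = 8*(Z - 284*Z) = 8*(-283*Z) = -2264*Z)
t = 25921 (t = 161² = 25921)
1/(v(112 + 43) + t) = 1/(-2264*(112 + 43) + 25921) = 1/(-2264*155 + 25921) = 1/(-350920 + 25921) = 1/(-324999) = -1/324999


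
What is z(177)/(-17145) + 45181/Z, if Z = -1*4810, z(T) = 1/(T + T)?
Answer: -13710920177/1459673865 ≈ -9.3931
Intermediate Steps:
z(T) = 1/(2*T)
Z = -4810
z(177)/(-17145) + 45181/Z = ((½)/177)/(-17145) + 45181/(-4810) = ((½)*(1/177))*(-1/17145) + 45181*(-1/4810) = (1/354)*(-1/17145) - 45181/4810 = -1/6069330 - 45181/4810 = -13710920177/1459673865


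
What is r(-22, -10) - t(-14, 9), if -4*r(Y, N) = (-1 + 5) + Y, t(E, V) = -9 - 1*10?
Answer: 47/2 ≈ 23.500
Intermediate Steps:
t(E, V) = -19 (t(E, V) = -9 - 10 = -19)
r(Y, N) = -1 - Y/4 (r(Y, N) = -((-1 + 5) + Y)/4 = -(4 + Y)/4 = -1 - Y/4)
r(-22, -10) - t(-14, 9) = (-1 - ¼*(-22)) - 1*(-19) = (-1 + 11/2) + 19 = 9/2 + 19 = 47/2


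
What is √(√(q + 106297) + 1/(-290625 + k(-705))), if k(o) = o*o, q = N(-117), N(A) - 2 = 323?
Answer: √(129 + 26625600*√106622)/5160 ≈ 18.070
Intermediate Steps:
N(A) = 325 (N(A) = 2 + 323 = 325)
q = 325
k(o) = o²
√(√(q + 106297) + 1/(-290625 + k(-705))) = √(√(325 + 106297) + 1/(-290625 + (-705)²)) = √(√106622 + 1/(-290625 + 497025)) = √(√106622 + 1/206400) = √(1/206400 + √106622)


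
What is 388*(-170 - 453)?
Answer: -241724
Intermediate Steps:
388*(-170 - 453) = 388*(-623) = -241724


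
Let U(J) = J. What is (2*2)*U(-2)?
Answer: -8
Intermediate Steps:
(2*2)*U(-2) = (2*2)*(-2) = 4*(-2) = -8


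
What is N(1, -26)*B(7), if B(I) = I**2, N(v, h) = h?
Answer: -1274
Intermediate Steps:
N(1, -26)*B(7) = -26*7**2 = -26*49 = -1274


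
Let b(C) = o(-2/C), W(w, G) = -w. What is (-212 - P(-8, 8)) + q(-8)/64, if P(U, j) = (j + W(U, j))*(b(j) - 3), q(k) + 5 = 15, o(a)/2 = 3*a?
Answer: -4475/32 ≈ -139.84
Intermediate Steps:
o(a) = 6*a (o(a) = 2*(3*a) = 6*a)
q(k) = 10 (q(k) = -5 + 15 = 10)
b(C) = -12/C (b(C) = 6*(-2/C) = -12/C)
P(U, j) = (-3 - 12/j)*(j - U) (P(U, j) = (j - U)*(-12/j - 3) = (j - U)*(-3 - 12/j) = (-3 - 12/j)*(j - U))
(-212 - P(-8, 8)) + q(-8)/64 = (-212 - 3*(4*(-8) + 8*(-4 - 8 - 1*8))/8) + 10/64 = (-212 - 3*(-32 + 8*(-4 - 8 - 8))/8) + 10*(1/64) = (-212 - 3*(-32 + 8*(-20))/8) + 5/32 = (-212 - 3*(-32 - 160)/8) + 5/32 = (-212 - 3*(-192)/8) + 5/32 = (-212 - 1*(-72)) + 5/32 = (-212 + 72) + 5/32 = -140 + 5/32 = -4475/32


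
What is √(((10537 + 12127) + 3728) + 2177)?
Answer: √28569 ≈ 169.02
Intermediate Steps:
√(((10537 + 12127) + 3728) + 2177) = √((22664 + 3728) + 2177) = √(26392 + 2177) = √28569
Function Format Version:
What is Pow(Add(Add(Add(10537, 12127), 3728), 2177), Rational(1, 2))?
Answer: Pow(28569, Rational(1, 2)) ≈ 169.02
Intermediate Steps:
Pow(Add(Add(Add(10537, 12127), 3728), 2177), Rational(1, 2)) = Pow(Add(Add(22664, 3728), 2177), Rational(1, 2)) = Pow(Add(26392, 2177), Rational(1, 2)) = Pow(28569, Rational(1, 2))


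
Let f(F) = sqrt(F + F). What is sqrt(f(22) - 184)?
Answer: sqrt(-184 + 2*sqrt(11)) ≈ 13.318*I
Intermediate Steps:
f(F) = sqrt(2)*sqrt(F) (f(F) = sqrt(2*F) = sqrt(2)*sqrt(F))
sqrt(f(22) - 184) = sqrt(sqrt(2)*sqrt(22) - 184) = sqrt(2*sqrt(11) - 184) = sqrt(-184 + 2*sqrt(11))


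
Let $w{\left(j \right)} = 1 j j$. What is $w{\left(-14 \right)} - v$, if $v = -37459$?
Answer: $37655$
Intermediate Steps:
$w{\left(j \right)} = j^{2}$ ($w{\left(j \right)} = j j = j^{2}$)
$w{\left(-14 \right)} - v = \left(-14\right)^{2} - -37459 = 196 + 37459 = 37655$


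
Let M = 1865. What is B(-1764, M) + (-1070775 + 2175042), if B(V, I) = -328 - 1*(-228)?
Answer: 1104167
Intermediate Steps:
B(V, I) = -100 (B(V, I) = -328 + 228 = -100)
B(-1764, M) + (-1070775 + 2175042) = -100 + (-1070775 + 2175042) = -100 + 1104267 = 1104167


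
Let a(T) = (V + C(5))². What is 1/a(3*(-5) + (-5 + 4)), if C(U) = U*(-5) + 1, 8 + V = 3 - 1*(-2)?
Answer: 1/729 ≈ 0.0013717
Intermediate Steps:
V = -3 (V = -8 + (3 - 1*(-2)) = -8 + (3 + 2) = -8 + 5 = -3)
C(U) = 1 - 5*U (C(U) = -5*U + 1 = 1 - 5*U)
a(T) = 729 (a(T) = (-3 + (1 - 5*5))² = (-3 + (1 - 25))² = (-3 - 24)² = (-27)² = 729)
1/a(3*(-5) + (-5 + 4)) = 1/729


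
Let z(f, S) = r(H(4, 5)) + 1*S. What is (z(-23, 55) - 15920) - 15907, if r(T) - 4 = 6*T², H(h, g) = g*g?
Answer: -28018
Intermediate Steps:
H(h, g) = g²
r(T) = 4 + 6*T²
z(f, S) = 3754 + S (z(f, S) = (4 + 6*(5²)²) + 1*S = (4 + 6*25²) + S = (4 + 6*625) + S = (4 + 3750) + S = 3754 + S)
(z(-23, 55) - 15920) - 15907 = ((3754 + 55) - 15920) - 15907 = (3809 - 15920) - 15907 = -12111 - 15907 = -28018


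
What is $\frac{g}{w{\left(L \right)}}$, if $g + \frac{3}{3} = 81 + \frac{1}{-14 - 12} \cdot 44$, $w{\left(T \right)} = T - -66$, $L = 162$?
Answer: $\frac{509}{1482} \approx 0.34345$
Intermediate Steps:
$w{\left(T \right)} = 66 + T$ ($w{\left(T \right)} = T + 66 = 66 + T$)
$g = \frac{1018}{13}$ ($g = -1 + \left(81 + \frac{1}{-14 - 12} \cdot 44\right) = -1 + \left(81 + \frac{1}{-26} \cdot 44\right) = -1 + \left(81 - \frac{22}{13}\right) = -1 + \frac{1031}{13} = \frac{1018}{13} \approx 78.308$)
$\frac{g}{w{\left(L \right)}} = \frac{1018}{13 \left(66 + 162\right)} = \frac{1018}{13 \cdot 228} = \frac{1018}{13} \cdot \frac{1}{228} = \frac{509}{1482}$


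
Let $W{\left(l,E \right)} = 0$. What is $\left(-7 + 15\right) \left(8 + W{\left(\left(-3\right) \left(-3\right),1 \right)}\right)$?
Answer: $64$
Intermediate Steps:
$\left(-7 + 15\right) \left(8 + W{\left(\left(-3\right) \left(-3\right),1 \right)}\right) = \left(-7 + 15\right) \left(8 + 0\right) = 8 \cdot 8 = 64$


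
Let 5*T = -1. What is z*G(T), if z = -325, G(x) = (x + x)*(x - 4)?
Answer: -546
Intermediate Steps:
T = -⅕ (T = (⅕)*(-1) = -⅕ ≈ -0.20000)
G(x) = 2*x*(-4 + x) (G(x) = (2*x)*(-4 + x) = 2*x*(-4 + x))
z*G(T) = -650*(-1)*(-4 - ⅕)/5 = -650*(-1)*(-21)/(5*5) = -325*42/25 = -546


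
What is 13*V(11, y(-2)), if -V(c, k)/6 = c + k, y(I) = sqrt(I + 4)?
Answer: -858 - 78*sqrt(2) ≈ -968.31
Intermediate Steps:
y(I) = sqrt(4 + I)
V(c, k) = -6*c - 6*k (V(c, k) = -6*(c + k) = -6*c - 6*k)
13*V(11, y(-2)) = 13*(-6*11 - 6*sqrt(4 - 2)) = 13*(-66 - 6*sqrt(2)) = -858 - 78*sqrt(2)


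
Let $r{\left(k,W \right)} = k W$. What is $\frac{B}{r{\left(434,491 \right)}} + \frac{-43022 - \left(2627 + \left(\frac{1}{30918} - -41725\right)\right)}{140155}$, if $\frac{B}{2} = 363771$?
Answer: $\frac{1288504153902439}{461701424562630} \approx 2.7908$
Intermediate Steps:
$B = 727542$ ($B = 2 \cdot 363771 = 727542$)
$r{\left(k,W \right)} = W k$
$\frac{B}{r{\left(434,491 \right)}} + \frac{-43022 - \left(2627 + \left(\frac{1}{30918} - -41725\right)\right)}{140155} = \frac{727542}{491 \cdot 434} + \frac{-43022 - \left(2627 + \left(\frac{1}{30918} - -41725\right)\right)}{140155} = \frac{727542}{213094} + \left(-43022 - \left(2627 + \left(\frac{1}{30918} + 41725\right)\right)\right) \frac{1}{140155} = 727542 \cdot \frac{1}{213094} + \left(-43022 - \left(2627 + \frac{1290053551}{30918}\right)\right) \frac{1}{140155} = \frac{363771}{106547} + \left(-43022 - \frac{1371275137}{30918}\right) \frac{1}{140155} = \frac{363771}{106547} - \frac{2701429333}{4333312290} = \frac{1288504153902439}{461701424562630}$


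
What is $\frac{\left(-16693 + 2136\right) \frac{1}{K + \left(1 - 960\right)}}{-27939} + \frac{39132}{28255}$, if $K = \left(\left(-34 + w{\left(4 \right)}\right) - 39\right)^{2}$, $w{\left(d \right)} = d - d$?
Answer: $\frac{955634282159}{689949972930} \approx 1.3851$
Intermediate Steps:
$w{\left(d \right)} = 0$
$K = 5329$ ($K = \left(\left(-34 + 0\right) - 39\right)^{2} = \left(-34 - 39\right)^{2} = \left(-73\right)^{2} = 5329$)
$\frac{\left(-16693 + 2136\right) \frac{1}{K + \left(1 - 960\right)}}{-27939} + \frac{39132}{28255} = \frac{\left(-16693 + 2136\right) \frac{1}{5329 + \left(1 - 960\right)}}{-27939} + \frac{39132}{28255} = - \frac{14557}{5329 + \left(1 - 960\right)} \left(- \frac{1}{27939}\right) + 39132 \cdot \frac{1}{28255} = - \frac{14557}{5329 - 959} \left(- \frac{1}{27939}\right) + \frac{39132}{28255} = - \frac{14557}{4370} \left(- \frac{1}{27939}\right) + \frac{39132}{28255} = \left(-14557\right) \frac{1}{4370} \left(- \frac{1}{27939}\right) + \frac{39132}{28255} = \left(- \frac{14557}{4370}\right) \left(- \frac{1}{27939}\right) + \frac{39132}{28255} = \frac{14557}{122093430} + \frac{39132}{28255} = \frac{955634282159}{689949972930}$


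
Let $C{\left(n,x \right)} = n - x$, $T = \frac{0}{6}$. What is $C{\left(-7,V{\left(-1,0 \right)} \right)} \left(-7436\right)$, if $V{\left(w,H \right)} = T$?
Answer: $52052$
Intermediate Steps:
$T = 0$ ($T = 0 \cdot \frac{1}{6} = 0$)
$V{\left(w,H \right)} = 0$
$C{\left(-7,V{\left(-1,0 \right)} \right)} \left(-7436\right) = \left(-7 - 0\right) \left(-7436\right) = \left(-7 + 0\right) \left(-7436\right) = \left(-7\right) \left(-7436\right) = 52052$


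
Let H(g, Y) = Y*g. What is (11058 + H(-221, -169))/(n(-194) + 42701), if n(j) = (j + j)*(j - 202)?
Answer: 48407/196349 ≈ 0.24654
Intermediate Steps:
n(j) = 2*j*(-202 + j) (n(j) = (2*j)*(-202 + j) = 2*j*(-202 + j))
(11058 + H(-221, -169))/(n(-194) + 42701) = (11058 - 169*(-221))/(2*(-194)*(-202 - 194) + 42701) = (11058 + 37349)/(2*(-194)*(-396) + 42701) = 48407/(153648 + 42701) = 48407/196349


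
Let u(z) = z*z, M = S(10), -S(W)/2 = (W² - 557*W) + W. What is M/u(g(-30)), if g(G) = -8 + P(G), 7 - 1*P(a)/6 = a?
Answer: 2730/11449 ≈ 0.23845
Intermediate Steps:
S(W) = -2*W² + 1112*W (S(W) = -2*((W² - 557*W) + W) = -2*(W² - 556*W) = -2*W² + 1112*W)
P(a) = 42 - 6*a
g(G) = 34 - 6*G (g(G) = -8 + (42 - 6*G) = 34 - 6*G)
M = 10920 (M = 2*10*(556 - 1*10) = 2*10*(556 - 10) = 2*10*546 = 10920)
u(z) = z²
M/u(g(-30)) = 10920/((34 - 6*(-30))²) = 10920/((34 + 180)²) = 10920/(214²) = 10920/45796 = 10920*(1/45796) = 2730/11449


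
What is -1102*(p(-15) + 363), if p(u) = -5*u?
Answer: -482676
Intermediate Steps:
-1102*(p(-15) + 363) = -1102*(-5*(-15) + 363) = -1102*(75 + 363) = -1102*438 = -482676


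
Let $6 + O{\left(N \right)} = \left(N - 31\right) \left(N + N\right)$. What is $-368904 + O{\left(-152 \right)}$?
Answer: $-313278$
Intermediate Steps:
$O{\left(N \right)} = -6 + 2 N \left(-31 + N\right)$ ($O{\left(N \right)} = -6 + \left(N - 31\right) \left(N + N\right) = -6 + \left(-31 + N\right) 2 N = -6 + 2 N \left(-31 + N\right)$)
$-368904 + O{\left(-152 \right)} = -368904 - \left(-9418 - 46208\right) = -368904 + \left(-6 + 9424 + 2 \cdot 23104\right) = -368904 + \left(-6 + 9424 + 46208\right) = -368904 + 55626 = -313278$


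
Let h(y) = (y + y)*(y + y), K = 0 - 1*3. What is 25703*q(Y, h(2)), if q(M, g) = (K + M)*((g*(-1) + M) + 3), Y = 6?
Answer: -539763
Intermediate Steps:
K = -3 (K = 0 - 3 = -3)
h(y) = 4*y**2 (h(y) = (2*y)*(2*y) = 4*y**2)
q(M, g) = (-3 + M)*(3 + M - g) (q(M, g) = (-3 + M)*((g*(-1) + M) + 3) = (-3 + M)*((-g + M) + 3) = (-3 + M)*((M - g) + 3) = (-3 + M)*(3 + M - g))
25703*q(Y, h(2)) = 25703*(-9 + 6**2 + 3*(4*2**2) - 1*6*4*2**2) = 25703*(-9 + 36 + 3*(4*4) - 1*6*4*4) = 25703*(-9 + 36 + 3*16 - 1*6*16) = 25703*(-9 + 36 + 48 - 96) = 25703*(-21) = -539763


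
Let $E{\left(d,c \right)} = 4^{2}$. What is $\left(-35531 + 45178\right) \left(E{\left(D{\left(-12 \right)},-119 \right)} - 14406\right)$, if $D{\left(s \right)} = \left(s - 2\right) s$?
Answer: $-138820330$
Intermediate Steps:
$D{\left(s \right)} = s \left(-2 + s\right)$ ($D{\left(s \right)} = \left(-2 + s\right) s = s \left(-2 + s\right)$)
$E{\left(d,c \right)} = 16$
$\left(-35531 + 45178\right) \left(E{\left(D{\left(-12 \right)},-119 \right)} - 14406\right) = \left(-35531 + 45178\right) \left(16 - 14406\right) = 9647 \left(-14390\right) = -138820330$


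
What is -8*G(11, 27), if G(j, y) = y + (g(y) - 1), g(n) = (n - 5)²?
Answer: -4080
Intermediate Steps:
g(n) = (-5 + n)²
G(j, y) = -1 + y + (-5 + y)² (G(j, y) = y + ((-5 + y)² - 1) = y + (-1 + (-5 + y)²) = -1 + y + (-5 + y)²)
-8*G(11, 27) = -8*(-1 + 27 + (-5 + 27)²) = -8*(-1 + 27 + 22²) = -8*(-1 + 27 + 484) = -8*510 = -4080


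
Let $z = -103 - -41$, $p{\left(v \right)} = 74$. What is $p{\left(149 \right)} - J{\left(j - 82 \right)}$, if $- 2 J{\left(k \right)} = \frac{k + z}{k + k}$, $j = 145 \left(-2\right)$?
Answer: $\frac{1783}{24} \approx 74.292$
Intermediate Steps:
$z = -62$ ($z = -103 + 41 = -62$)
$j = -290$
$J{\left(k \right)} = - \frac{-62 + k}{4 k}$ ($J{\left(k \right)} = - \frac{\left(k - 62\right) \frac{1}{k + k}}{2} = - \frac{\left(-62 + k\right) \frac{1}{2 k}}{2} = - \frac{\frac{1}{2} \frac{1}{k} \left(-62 + k\right)}{2} = - \frac{-62 + k}{4 k}$)
$p{\left(149 \right)} - J{\left(j - 82 \right)} = 74 - \frac{62 - \left(-290 - 82\right)}{4 \left(-290 - 82\right)} = 74 - \frac{62 - -372}{4 \left(-372\right)} = 74 - \frac{1}{4} \left(- \frac{1}{372}\right) \left(62 + 372\right) = 74 - \frac{1}{4} \left(- \frac{1}{372}\right) 434 = 74 - - \frac{7}{24} = 74 + \frac{7}{24} = \frac{1783}{24}$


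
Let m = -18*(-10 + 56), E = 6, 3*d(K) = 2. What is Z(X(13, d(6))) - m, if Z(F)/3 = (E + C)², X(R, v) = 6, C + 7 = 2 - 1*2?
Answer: 831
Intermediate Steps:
C = -7 (C = -7 + (2 - 1*2) = -7 + (2 - 2) = -7 + 0 = -7)
d(K) = ⅔ (d(K) = (⅓)*2 = ⅔)
m = -828 (m = -18*46 = -828)
Z(F) = 3 (Z(F) = 3*(6 - 7)² = 3*(-1)² = 3*1 = 3)
Z(X(13, d(6))) - m = 3 - 1*(-828) = 3 + 828 = 831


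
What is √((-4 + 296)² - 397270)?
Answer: I*√312006 ≈ 558.58*I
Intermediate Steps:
√((-4 + 296)² - 397270) = √(292² - 397270) = √(85264 - 397270) = √(-312006) = I*√312006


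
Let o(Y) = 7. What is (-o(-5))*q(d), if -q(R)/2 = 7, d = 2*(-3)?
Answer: 98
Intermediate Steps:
d = -6
q(R) = -14 (q(R) = -2*7 = -14)
(-o(-5))*q(d) = -1*7*(-14) = -7*(-14) = 98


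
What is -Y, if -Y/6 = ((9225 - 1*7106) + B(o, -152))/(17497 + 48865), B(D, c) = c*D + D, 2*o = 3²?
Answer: 8637/66362 ≈ 0.13015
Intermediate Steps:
o = 9/2 (o = (½)*3² = (½)*9 = 9/2 ≈ 4.5000)
B(D, c) = D + D*c (B(D, c) = D*c + D = D + D*c)
Y = -8637/66362 (Y = -6*((9225 - 1*7106) + 9*(1 - 152)/2)/(17497 + 48865) = -6*((9225 - 7106) + (9/2)*(-151))/66362 = -6*(2119 - 1359/2)/66362 = -8637/66362 ≈ -0.13015)
-Y = -1*(-8637/66362) = 8637/66362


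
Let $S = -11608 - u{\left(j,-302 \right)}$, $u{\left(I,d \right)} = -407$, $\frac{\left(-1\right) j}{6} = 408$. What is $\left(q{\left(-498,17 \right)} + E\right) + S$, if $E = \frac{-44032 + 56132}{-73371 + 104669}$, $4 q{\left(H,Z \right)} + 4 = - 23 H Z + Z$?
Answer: $\frac{2346231823}{62596} \approx 37482.0$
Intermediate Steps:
$j = -2448$ ($j = \left(-6\right) 408 = -2448$)
$q{\left(H,Z \right)} = -1 + \frac{Z}{4} - \frac{23 H Z}{4}$ ($q{\left(H,Z \right)} = -1 + \frac{- 23 H Z + Z}{4} = -1 + \frac{Z - 23 H Z}{4} = -1 - \left(- \frac{Z}{4} + \frac{23 H Z}{4}\right) = -1 + \frac{Z}{4} - \frac{23 H Z}{4}$)
$E = \frac{6050}{15649}$ ($E = \frac{12100}{31298} = 12100 \cdot \frac{1}{31298} = \frac{6050}{15649} \approx 0.38661$)
$S = -11201$ ($S = -11608 - -407 = -11608 + 407 = -11201$)
$\left(q{\left(-498,17 \right)} + E\right) + S = \left(\left(-1 + \frac{1}{4} \cdot 17 - \left(- \frac{5727}{2}\right) 17\right) + \frac{6050}{15649}\right) - 11201 = \left(\left(-1 + \frac{17}{4} + \frac{97359}{2}\right) + \frac{6050}{15649}\right) - 11201 = \left(\frac{194731}{4} + \frac{6050}{15649}\right) - 11201 = \frac{3047369619}{62596} - 11201 = \frac{2346231823}{62596}$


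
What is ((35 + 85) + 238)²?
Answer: 128164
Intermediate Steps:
((35 + 85) + 238)² = (120 + 238)² = 358² = 128164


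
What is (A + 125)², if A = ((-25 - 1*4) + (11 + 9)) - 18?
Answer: 9604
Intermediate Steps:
A = -27 (A = ((-25 - 4) + 20) - 18 = (-29 + 20) - 18 = -9 - 18 = -27)
(A + 125)² = (-27 + 125)² = 98² = 9604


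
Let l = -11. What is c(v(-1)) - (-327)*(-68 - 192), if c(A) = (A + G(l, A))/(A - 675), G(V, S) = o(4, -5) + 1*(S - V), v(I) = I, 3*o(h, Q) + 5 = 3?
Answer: -172420585/2028 ≈ -85020.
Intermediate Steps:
o(h, Q) = -⅔ (o(h, Q) = -5/3 + (⅓)*3 = -5/3 + 1 = -⅔)
G(V, S) = -⅔ + S - V (G(V, S) = -⅔ + 1*(S - V) = -⅔ + (S - V) = -⅔ + S - V)
c(A) = (31/3 + 2*A)/(-675 + A) (c(A) = (A + (-⅔ + A - 1*(-11)))/(A - 675) = (A + (-⅔ + A + 11))/(-675 + A) = (A + (31/3 + A))/(-675 + A) = (31/3 + 2*A)/(-675 + A))
c(v(-1)) - (-327)*(-68 - 192) = (31 + 6*(-1))/(3*(-675 - 1)) - (-327)*(-68 - 192) = (⅓)*(31 - 6)/(-676) - (-327)*(-260) = (⅓)*(-1/676)*25 - 1*85020 = -25/2028 - 85020 = -172420585/2028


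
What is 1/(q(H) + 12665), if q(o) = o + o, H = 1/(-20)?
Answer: 10/126649 ≈ 7.8958e-5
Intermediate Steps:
H = -1/20 ≈ -0.050000
q(o) = 2*o
1/(q(H) + 12665) = 1/(2*(-1/20) + 12665) = 1/(-⅒ + 12665) = 1/(126649/10) = 10/126649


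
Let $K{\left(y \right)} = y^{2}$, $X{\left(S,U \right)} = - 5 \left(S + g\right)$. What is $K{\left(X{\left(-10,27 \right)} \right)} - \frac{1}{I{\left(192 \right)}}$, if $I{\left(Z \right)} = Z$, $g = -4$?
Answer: $\frac{940799}{192} \approx 4900.0$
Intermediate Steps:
$X{\left(S,U \right)} = 20 - 5 S$ ($X{\left(S,U \right)} = - 5 \left(S - 4\right) = - 5 \left(-4 + S\right) = 20 - 5 S$)
$K{\left(X{\left(-10,27 \right)} \right)} - \frac{1}{I{\left(192 \right)}} = \left(20 - -50\right)^{2} - \frac{1}{192} = \left(20 + 50\right)^{2} - \frac{1}{192} = 70^{2} - \frac{1}{192} = 4900 - \frac{1}{192} = \frac{940799}{192}$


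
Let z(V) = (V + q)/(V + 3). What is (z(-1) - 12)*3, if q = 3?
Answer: -33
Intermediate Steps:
z(V) = 1 (z(V) = (V + 3)/(V + 3) = (3 + V)/(3 + V) = 1)
(z(-1) - 12)*3 = (1 - 12)*3 = -11*3 = -33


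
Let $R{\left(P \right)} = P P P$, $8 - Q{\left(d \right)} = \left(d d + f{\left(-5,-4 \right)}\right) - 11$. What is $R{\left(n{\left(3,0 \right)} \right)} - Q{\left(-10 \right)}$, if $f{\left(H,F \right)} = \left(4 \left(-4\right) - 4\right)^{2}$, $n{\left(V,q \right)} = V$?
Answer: $508$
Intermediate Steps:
$f{\left(H,F \right)} = 400$ ($f{\left(H,F \right)} = \left(-16 - 4\right)^{2} = \left(-20\right)^{2} = 400$)
$Q{\left(d \right)} = -381 - d^{2}$ ($Q{\left(d \right)} = 8 - \left(\left(d d + 400\right) - 11\right) = 8 - \left(\left(d^{2} + 400\right) - 11\right) = 8 - \left(\left(400 + d^{2}\right) - 11\right) = 8 - \left(389 + d^{2}\right) = -381 - d^{2}$)
$R{\left(P \right)} = P^{3}$ ($R{\left(P \right)} = P^{2} P = P^{3}$)
$R{\left(n{\left(3,0 \right)} \right)} - Q{\left(-10 \right)} = 3^{3} - \left(-381 - \left(-10\right)^{2}\right) = 27 - \left(-381 - 100\right) = 27 - -481 = 27 + 481 = 508$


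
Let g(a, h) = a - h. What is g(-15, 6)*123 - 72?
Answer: -2655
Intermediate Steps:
g(-15, 6)*123 - 72 = (-15 - 1*6)*123 - 72 = (-15 - 6)*123 - 72 = -21*123 - 72 = -2583 - 72 = -2655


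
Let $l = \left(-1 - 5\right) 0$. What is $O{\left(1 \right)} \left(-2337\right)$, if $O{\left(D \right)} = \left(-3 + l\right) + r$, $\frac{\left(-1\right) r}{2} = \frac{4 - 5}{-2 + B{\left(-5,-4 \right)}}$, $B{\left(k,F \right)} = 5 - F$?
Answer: $\frac{44403}{7} \approx 6343.3$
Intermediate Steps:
$r = \frac{2}{7}$ ($r = - 2 \frac{4 - 5}{-2 + \left(5 - -4\right)} = - 2 \left(- \frac{1}{-2 + \left(5 + 4\right)}\right) = - 2 \left(- \frac{1}{-2 + 9}\right) = - 2 \left(- \frac{1}{7}\right) = - 2 \left(\left(-1\right) \frac{1}{7}\right) = \left(-2\right) \left(- \frac{1}{7}\right) = \frac{2}{7} \approx 0.28571$)
$l = 0$ ($l = \left(-6\right) 0 = 0$)
$O{\left(D \right)} = - \frac{19}{7}$ ($O{\left(D \right)} = \left(-3 + 0\right) + \frac{2}{7} = -3 + \frac{2}{7} = - \frac{19}{7}$)
$O{\left(1 \right)} \left(-2337\right) = \left(- \frac{19}{7}\right) \left(-2337\right) = \frac{44403}{7}$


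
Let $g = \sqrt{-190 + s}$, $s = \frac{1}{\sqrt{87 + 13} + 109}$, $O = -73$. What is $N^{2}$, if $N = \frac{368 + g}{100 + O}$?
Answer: $\frac{\left(43792 + i \sqrt{2690471}\right)^{2}}{10323369} \approx 185.51 + 13.916 i$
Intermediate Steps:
$s = \frac{1}{119}$ ($s = \frac{1}{\sqrt{100} + 109} = \frac{1}{10 + 109} = \frac{1}{119} \approx 0.0084034$)
$g = \frac{i \sqrt{2690471}}{119}$ ($g = \sqrt{-190 + \frac{1}{119}} = \sqrt{- \frac{22609}{119}} = \frac{i \sqrt{2690471}}{119} \approx 13.784 i$)
$N = \frac{368}{27} + \frac{i \sqrt{2690471}}{3213}$ ($N = \frac{368 + \frac{i \sqrt{2690471}}{119}}{100 - 73} = \frac{368 + \frac{i \sqrt{2690471}}{119}}{27} = \left(368 + \frac{i \sqrt{2690471}}{119}\right) \frac{1}{27} = \frac{368}{27} + \frac{i \sqrt{2690471}}{3213} \approx 13.63 + 0.51051 i$)
$N^{2} = \left(\frac{368}{27} + \frac{i \sqrt{2690471}}{3213}\right)^{2}$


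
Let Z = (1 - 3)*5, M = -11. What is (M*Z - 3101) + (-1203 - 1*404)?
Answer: -4598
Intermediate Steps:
Z = -10 (Z = -2*5 = -10)
(M*Z - 3101) + (-1203 - 1*404) = (-11*(-10) - 3101) + (-1203 - 1*404) = (110 - 3101) + (-1203 - 404) = -2991 - 1607 = -4598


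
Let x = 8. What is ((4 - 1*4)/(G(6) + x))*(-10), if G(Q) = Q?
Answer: 0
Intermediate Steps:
((4 - 1*4)/(G(6) + x))*(-10) = ((4 - 1*4)/(6 + 8))*(-10) = ((4 - 4)/14)*(-10) = (0*(1/14))*(-10) = 0*(-10) = 0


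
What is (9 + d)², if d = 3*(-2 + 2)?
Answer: 81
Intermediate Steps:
d = 0 (d = 3*0 = 0)
(9 + d)² = (9 + 0)² = 9² = 81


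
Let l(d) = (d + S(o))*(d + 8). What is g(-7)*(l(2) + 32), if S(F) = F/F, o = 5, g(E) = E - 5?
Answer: -744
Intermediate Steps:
g(E) = -5 + E
S(F) = 1
l(d) = (1 + d)*(8 + d) (l(d) = (d + 1)*(d + 8) = (1 + d)*(8 + d))
g(-7)*(l(2) + 32) = (-5 - 7)*((8 + 2² + 9*2) + 32) = -12*((8 + 4 + 18) + 32) = -12*(30 + 32) = -12*62 = -744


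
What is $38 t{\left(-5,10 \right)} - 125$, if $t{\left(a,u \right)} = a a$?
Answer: $825$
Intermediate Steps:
$t{\left(a,u \right)} = a^{2}$
$38 t{\left(-5,10 \right)} - 125 = 38 \left(-5\right)^{2} - 125 = 38 \cdot 25 - 125 = 950 - 125 = 825$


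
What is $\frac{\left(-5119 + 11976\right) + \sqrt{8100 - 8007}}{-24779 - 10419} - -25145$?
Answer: $\frac{885046853}{35198} - \frac{\sqrt{93}}{35198} \approx 25145.0$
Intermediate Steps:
$\frac{\left(-5119 + 11976\right) + \sqrt{8100 - 8007}}{-24779 - 10419} - -25145 = \frac{6857 + \sqrt{93}}{-35198} + 25145 = \left(6857 + \sqrt{93}\right) \left(- \frac{1}{35198}\right) + 25145 = \left(- \frac{6857}{35198} - \frac{\sqrt{93}}{35198}\right) + 25145 = \frac{885046853}{35198} - \frac{\sqrt{93}}{35198}$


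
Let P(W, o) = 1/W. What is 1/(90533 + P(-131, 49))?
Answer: 131/11859822 ≈ 1.1046e-5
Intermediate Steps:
1/(90533 + P(-131, 49)) = 1/(90533 + 1/(-131)) = 1/(90533 - 1/131) = 1/(11859822/131) = 131/11859822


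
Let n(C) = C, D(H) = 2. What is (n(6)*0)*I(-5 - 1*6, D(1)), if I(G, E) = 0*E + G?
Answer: 0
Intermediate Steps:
I(G, E) = G (I(G, E) = 0 + G = G)
(n(6)*0)*I(-5 - 1*6, D(1)) = (6*0)*(-5 - 1*6) = 0*(-5 - 6) = 0*(-11) = 0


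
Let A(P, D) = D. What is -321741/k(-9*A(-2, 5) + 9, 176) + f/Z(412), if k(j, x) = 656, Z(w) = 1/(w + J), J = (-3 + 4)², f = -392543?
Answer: -106351211645/656 ≈ -1.6212e+8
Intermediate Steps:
J = 1 (J = 1² = 1)
Z(w) = 1/(1 + w) (Z(w) = 1/(w + 1) = 1/(1 + w))
-321741/k(-9*A(-2, 5) + 9, 176) + f/Z(412) = -321741/656 - 392543/(1/(1 + 412)) = -321741*1/656 - 392543/(1/413) = -321741/656 - 392543/1/413 = -321741/656 - 392543*413 = -321741/656 - 162120259 = -106351211645/656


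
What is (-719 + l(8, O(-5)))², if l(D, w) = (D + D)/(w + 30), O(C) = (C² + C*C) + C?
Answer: 2906180281/5625 ≈ 5.1665e+5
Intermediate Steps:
O(C) = C + 2*C² (O(C) = (C² + C²) + C = 2*C² + C = C + 2*C²)
l(D, w) = 2*D/(30 + w) (l(D, w) = (2*D)/(30 + w) = 2*D/(30 + w))
(-719 + l(8, O(-5)))² = (-719 + 2*8/(30 - 5*(1 + 2*(-5))))² = (-719 + 2*8/(30 - 5*(1 - 10)))² = (-719 + 2*8/(30 - 5*(-9)))² = (-719 + 2*8/(30 + 45))² = (-719 + 2*8/75)² = (-719 + 2*8*(1/75))² = (-719 + 16/75)² = (-53909/75)² = 2906180281/5625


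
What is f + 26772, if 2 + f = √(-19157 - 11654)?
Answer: 26770 + I*√30811 ≈ 26770.0 + 175.53*I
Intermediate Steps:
f = -2 + I*√30811 (f = -2 + √(-19157 - 11654) = -2 + √(-30811) = -2 + I*√30811 ≈ -2.0 + 175.53*I)
f + 26772 = (-2 + I*√30811) + 26772 = 26770 + I*√30811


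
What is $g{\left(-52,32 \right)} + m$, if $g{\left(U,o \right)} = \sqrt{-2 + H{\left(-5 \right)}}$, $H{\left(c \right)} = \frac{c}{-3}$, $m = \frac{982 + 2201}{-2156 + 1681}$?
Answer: $- \frac{3183}{475} + \frac{i \sqrt{3}}{3} \approx -6.701 + 0.57735 i$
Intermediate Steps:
$m = - \frac{3183}{475}$ ($m = \frac{3183}{-475} = 3183 \left(- \frac{1}{475}\right) = - \frac{3183}{475} \approx -6.701$)
$H{\left(c \right)} = - \frac{c}{3}$ ($H{\left(c \right)} = c \left(- \frac{1}{3}\right) = - \frac{c}{3}$)
$g{\left(U,o \right)} = \frac{i \sqrt{3}}{3}$ ($g{\left(U,o \right)} = \sqrt{-2 - - \frac{5}{3}} = \sqrt{-2 + \frac{5}{3}} = \sqrt{- \frac{1}{3}} = \frac{i \sqrt{3}}{3}$)
$g{\left(-52,32 \right)} + m = \frac{i \sqrt{3}}{3} - \frac{3183}{475} = - \frac{3183}{475} + \frac{i \sqrt{3}}{3}$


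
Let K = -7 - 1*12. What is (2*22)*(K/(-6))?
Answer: 418/3 ≈ 139.33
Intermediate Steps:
K = -19 (K = -7 - 12 = -19)
(2*22)*(K/(-6)) = (2*22)*(-19/(-6)) = 44*(-19*(-1/6)) = 44*(19/6) = 418/3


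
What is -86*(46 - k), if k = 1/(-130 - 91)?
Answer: -874362/221 ≈ -3956.4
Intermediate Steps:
k = -1/221 (k = 1/(-221) = -1/221 ≈ -0.0045249)
-86*(46 - k) = -86*(46 - 1*(-1/221)) = -86*(46 + 1/221) = -86*10167/221 = -874362/221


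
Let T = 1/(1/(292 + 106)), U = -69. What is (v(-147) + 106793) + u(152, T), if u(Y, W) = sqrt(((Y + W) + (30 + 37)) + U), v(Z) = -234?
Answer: 106559 + 2*sqrt(137) ≈ 1.0658e+5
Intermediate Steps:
T = 398 (T = 1/(1/398) = 398)
u(Y, W) = sqrt(-2 + W + Y) (u(Y, W) = sqrt(((Y + W) + (30 + 37)) - 69) = sqrt(((W + Y) + 67) - 69) = sqrt((67 + W + Y) - 69) = sqrt(-2 + W + Y))
(v(-147) + 106793) + u(152, T) = (-234 + 106793) + sqrt(-2 + 398 + 152) = 106559 + sqrt(548) = 106559 + 2*sqrt(137)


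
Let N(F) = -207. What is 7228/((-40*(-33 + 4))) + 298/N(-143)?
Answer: 287629/60030 ≈ 4.7914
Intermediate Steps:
7228/((-40*(-33 + 4))) + 298/N(-143) = 7228/((-40*(-33 + 4))) + 298/(-207) = 7228/((-40*(-29))) + 298*(-1/207) = 7228/1160 - 298/207 = 7228*(1/1160) - 298/207 = 1807/290 - 298/207 = 287629/60030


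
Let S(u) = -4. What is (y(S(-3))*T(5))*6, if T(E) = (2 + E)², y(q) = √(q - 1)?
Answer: 294*I*√5 ≈ 657.4*I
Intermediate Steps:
y(q) = √(-1 + q)
(y(S(-3))*T(5))*6 = (√(-1 - 4)*(2 + 5)²)*6 = (√(-5)*7²)*6 = ((I*√5)*49)*6 = (49*I*√5)*6 = 294*I*√5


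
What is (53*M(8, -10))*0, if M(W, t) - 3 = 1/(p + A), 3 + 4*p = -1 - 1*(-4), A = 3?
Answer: 0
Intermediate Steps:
p = 0 (p = -3/4 + (-1 - 1*(-4))/4 = -3/4 + (-1 + 4)/4 = -3/4 + (1/4)*3 = -3/4 + 3/4 = 0)
M(W, t) = 10/3 (M(W, t) = 3 + 1/(0 + 3) = 3 + 1/3 = 10/3)
(53*M(8, -10))*0 = (53*(10/3))*0 = (530/3)*0 = 0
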